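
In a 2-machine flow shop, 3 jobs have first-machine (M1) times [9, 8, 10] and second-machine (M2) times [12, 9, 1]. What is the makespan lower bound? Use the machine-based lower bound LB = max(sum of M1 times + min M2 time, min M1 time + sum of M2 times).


LB1 = sum(M1 times) + min(M2 times) = 27 + 1 = 28
LB2 = min(M1 times) + sum(M2 times) = 8 + 22 = 30
Lower bound = max(LB1, LB2) = max(28, 30) = 30

30


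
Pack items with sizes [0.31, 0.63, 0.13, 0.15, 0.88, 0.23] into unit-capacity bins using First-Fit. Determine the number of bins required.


Place items sequentially using First-Fit:
  Item 0.31 -> new Bin 1
  Item 0.63 -> Bin 1 (now 0.94)
  Item 0.13 -> new Bin 2
  Item 0.15 -> Bin 2 (now 0.28)
  Item 0.88 -> new Bin 3
  Item 0.23 -> Bin 2 (now 0.51)
Total bins used = 3

3


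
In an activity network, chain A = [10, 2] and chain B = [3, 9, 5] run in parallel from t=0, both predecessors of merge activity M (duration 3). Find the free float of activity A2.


ES(A2) = sum of predecessors on chain A = 10
EF(A2) = ES + duration = 10 + 2 = 12
Successor of A2 is M. ES(M) = max(sum(A), sum(B)) = max(12, 17) = 17
Free float = ES(successor) - EF(current) = 17 - 12 = 5

5


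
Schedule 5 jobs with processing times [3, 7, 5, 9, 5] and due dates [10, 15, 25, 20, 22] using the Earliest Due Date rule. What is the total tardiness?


Sort by due date (EDD order): [(3, 10), (7, 15), (9, 20), (5, 22), (5, 25)]
Compute completion times and tardiness:
  Job 1: p=3, d=10, C=3, tardiness=max(0,3-10)=0
  Job 2: p=7, d=15, C=10, tardiness=max(0,10-15)=0
  Job 3: p=9, d=20, C=19, tardiness=max(0,19-20)=0
  Job 4: p=5, d=22, C=24, tardiness=max(0,24-22)=2
  Job 5: p=5, d=25, C=29, tardiness=max(0,29-25)=4
Total tardiness = 6

6


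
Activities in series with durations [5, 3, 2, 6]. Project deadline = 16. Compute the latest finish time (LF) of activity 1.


LF(activity 1) = deadline - sum of successor durations
Successors: activities 2 through 4 with durations [3, 2, 6]
Sum of successor durations = 11
LF = 16 - 11 = 5

5


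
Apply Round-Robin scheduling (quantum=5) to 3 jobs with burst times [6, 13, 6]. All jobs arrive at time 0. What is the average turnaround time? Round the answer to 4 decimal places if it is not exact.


Time quantum = 5
Execution trace:
  J1 runs 5 units, time = 5
  J2 runs 5 units, time = 10
  J3 runs 5 units, time = 15
  J1 runs 1 units, time = 16
  J2 runs 5 units, time = 21
  J3 runs 1 units, time = 22
  J2 runs 3 units, time = 25
Finish times: [16, 25, 22]
Average turnaround = 63/3 = 21.0

21.0


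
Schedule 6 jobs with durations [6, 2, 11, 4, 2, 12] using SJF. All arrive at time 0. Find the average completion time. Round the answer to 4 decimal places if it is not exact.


SJF order (ascending): [2, 2, 4, 6, 11, 12]
Completion times:
  Job 1: burst=2, C=2
  Job 2: burst=2, C=4
  Job 3: burst=4, C=8
  Job 4: burst=6, C=14
  Job 5: burst=11, C=25
  Job 6: burst=12, C=37
Average completion = 90/6 = 15.0

15.0


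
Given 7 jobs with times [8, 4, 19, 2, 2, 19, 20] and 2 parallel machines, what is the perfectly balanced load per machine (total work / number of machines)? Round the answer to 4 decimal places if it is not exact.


Total processing time = 8 + 4 + 19 + 2 + 2 + 19 + 20 = 74
Number of machines = 2
Ideal balanced load = 74 / 2 = 37.0

37.0


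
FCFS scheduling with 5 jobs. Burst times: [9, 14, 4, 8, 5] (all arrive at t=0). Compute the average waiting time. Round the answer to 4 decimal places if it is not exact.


FCFS order (as given): [9, 14, 4, 8, 5]
Waiting times:
  Job 1: wait = 0
  Job 2: wait = 9
  Job 3: wait = 23
  Job 4: wait = 27
  Job 5: wait = 35
Sum of waiting times = 94
Average waiting time = 94/5 = 18.8

18.8


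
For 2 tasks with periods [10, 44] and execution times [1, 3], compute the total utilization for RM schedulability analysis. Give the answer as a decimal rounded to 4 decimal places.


Compute individual utilizations (exact fractions):
  Task 1: C/T = 1/10 (approx. 0.1)
  Task 2: C/T = 3/44 (approx. 0.0682)
Total utilization U = 1/10 + 3/44 = 37/220
Rounded to 4 decimal places: U = 0.1682
RM (Liu & Layland) bound for 2 tasks = 0.828427; compare with U = 37/220 (approx. 0.168182)
U <= bound, so schedulable by RM sufficient condition.

0.1682


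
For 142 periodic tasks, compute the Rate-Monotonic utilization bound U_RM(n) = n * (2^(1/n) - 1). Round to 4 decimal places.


Compute 2^(1/142) = 1.0048932512
Subtract 1: 1.0048932512 - 1 = 0.0048932512
Multiply by n: 142 * 0.0048932512 = 0.6948416704
Round to 4 dp: 0.6948

0.6948


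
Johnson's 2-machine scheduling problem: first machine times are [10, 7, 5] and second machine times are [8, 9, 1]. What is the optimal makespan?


Apply Johnson's rule:
  Group 1 (a <= b): [(2, 7, 9)]
  Group 2 (a > b): [(1, 10, 8), (3, 5, 1)]
Optimal job order: [2, 1, 3]
Schedule:
  Job 2: M1 done at 7, M2 done at 16
  Job 1: M1 done at 17, M2 done at 25
  Job 3: M1 done at 22, M2 done at 26
Makespan = 26

26


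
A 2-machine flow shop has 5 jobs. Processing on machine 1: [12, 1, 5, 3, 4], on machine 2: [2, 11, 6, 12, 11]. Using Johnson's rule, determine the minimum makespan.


Apply Johnson's rule:
  Group 1 (a <= b): [(2, 1, 11), (4, 3, 12), (5, 4, 11), (3, 5, 6)]
  Group 2 (a > b): [(1, 12, 2)]
Optimal job order: [2, 4, 5, 3, 1]
Schedule:
  Job 2: M1 done at 1, M2 done at 12
  Job 4: M1 done at 4, M2 done at 24
  Job 5: M1 done at 8, M2 done at 35
  Job 3: M1 done at 13, M2 done at 41
  Job 1: M1 done at 25, M2 done at 43
Makespan = 43

43


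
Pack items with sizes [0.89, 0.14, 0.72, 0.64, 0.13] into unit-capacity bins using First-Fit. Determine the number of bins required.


Place items sequentially using First-Fit:
  Item 0.89 -> new Bin 1
  Item 0.14 -> new Bin 2
  Item 0.72 -> Bin 2 (now 0.86)
  Item 0.64 -> new Bin 3
  Item 0.13 -> Bin 2 (now 0.99)
Total bins used = 3

3


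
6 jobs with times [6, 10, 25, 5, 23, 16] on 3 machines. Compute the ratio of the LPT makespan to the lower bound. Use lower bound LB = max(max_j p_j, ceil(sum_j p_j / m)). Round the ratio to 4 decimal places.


LPT order: [25, 23, 16, 10, 6, 5]
Machine loads after assignment: [30, 29, 26]
LPT makespan = 30
Lower bound = max(max_job, ceil(total/3)) = max(25, 29) = 29
Ratio = 30 / 29 = 1.0345

1.0345


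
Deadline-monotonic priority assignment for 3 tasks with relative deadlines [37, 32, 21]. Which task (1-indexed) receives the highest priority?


Sort tasks by relative deadline (ascending):
  Task 3: deadline = 21
  Task 2: deadline = 32
  Task 1: deadline = 37
Priority order (highest first): [3, 2, 1]
Highest priority task = 3

3


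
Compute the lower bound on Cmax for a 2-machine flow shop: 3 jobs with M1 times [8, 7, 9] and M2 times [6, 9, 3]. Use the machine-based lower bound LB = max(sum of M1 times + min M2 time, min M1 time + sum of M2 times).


LB1 = sum(M1 times) + min(M2 times) = 24 + 3 = 27
LB2 = min(M1 times) + sum(M2 times) = 7 + 18 = 25
Lower bound = max(LB1, LB2) = max(27, 25) = 27

27


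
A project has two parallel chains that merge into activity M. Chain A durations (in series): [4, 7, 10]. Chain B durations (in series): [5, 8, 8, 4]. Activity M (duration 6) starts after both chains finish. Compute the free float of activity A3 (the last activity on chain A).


ES(A3) = sum of predecessors on chain A = 11
EF(A3) = ES + duration = 11 + 10 = 21
Successor of A3 is M. ES(M) = max(sum(A), sum(B)) = max(21, 25) = 25
Free float = ES(successor) - EF(current) = 25 - 21 = 4

4


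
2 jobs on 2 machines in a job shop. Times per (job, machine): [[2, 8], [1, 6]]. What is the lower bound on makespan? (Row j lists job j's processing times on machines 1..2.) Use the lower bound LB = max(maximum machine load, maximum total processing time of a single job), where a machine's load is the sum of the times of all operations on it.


Machine loads:
  Machine 1: 2 + 1 = 3
  Machine 2: 8 + 6 = 14
Max machine load = 14
Job totals:
  Job 1: 10
  Job 2: 7
Max job total = 10
Lower bound = max(14, 10) = 14

14


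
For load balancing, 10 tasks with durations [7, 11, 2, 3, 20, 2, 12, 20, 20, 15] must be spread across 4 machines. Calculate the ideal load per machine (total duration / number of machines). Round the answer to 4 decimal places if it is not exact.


Total processing time = 7 + 11 + 2 + 3 + 20 + 2 + 12 + 20 + 20 + 15 = 112
Number of machines = 4
Ideal balanced load = 112 / 4 = 28.0

28.0


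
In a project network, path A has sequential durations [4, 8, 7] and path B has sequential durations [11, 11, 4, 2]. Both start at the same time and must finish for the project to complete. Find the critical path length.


Path A total = 4 + 8 + 7 = 19
Path B total = 11 + 11 + 4 + 2 = 28
Critical path = longest path = max(19, 28) = 28

28


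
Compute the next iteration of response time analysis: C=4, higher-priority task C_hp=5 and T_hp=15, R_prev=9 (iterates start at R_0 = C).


R_next = C + ceil(R_prev / T_hp) * C_hp
ceil(9 / 15) = ceil(0.6) = 1
Interference = 1 * 5 = 5
R_next = 4 + 5 = 9
R_next = R_prev, so the iteration has converged (response time = 9).

9


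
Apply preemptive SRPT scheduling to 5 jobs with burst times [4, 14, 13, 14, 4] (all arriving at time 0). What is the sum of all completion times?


Since all jobs arrive at t=0, SRPT equals SPT ordering.
SPT order: [4, 4, 13, 14, 14]
Completion times:
  Job 1: p=4, C=4
  Job 2: p=4, C=8
  Job 3: p=13, C=21
  Job 4: p=14, C=35
  Job 5: p=14, C=49
Total completion time = 4 + 8 + 21 + 35 + 49 = 117

117


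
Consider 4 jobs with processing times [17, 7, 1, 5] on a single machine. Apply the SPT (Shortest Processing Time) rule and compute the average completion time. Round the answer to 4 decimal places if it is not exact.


Sort jobs by processing time (SPT order): [1, 5, 7, 17]
Compute completion times sequentially:
  Job 1: processing = 1, completes at 1
  Job 2: processing = 5, completes at 6
  Job 3: processing = 7, completes at 13
  Job 4: processing = 17, completes at 30
Sum of completion times = 50
Average completion time = 50/4 = 12.5

12.5


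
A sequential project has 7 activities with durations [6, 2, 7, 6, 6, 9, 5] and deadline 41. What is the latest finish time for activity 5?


LF(activity 5) = deadline - sum of successor durations
Successors: activities 6 through 7 with durations [9, 5]
Sum of successor durations = 14
LF = 41 - 14 = 27

27


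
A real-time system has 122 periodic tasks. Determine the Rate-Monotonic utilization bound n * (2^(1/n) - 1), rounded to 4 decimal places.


Compute 2^(1/122) = 1.0056977048
Subtract 1: 1.0056977048 - 1 = 0.0056977048
Multiply by n: 122 * 0.0056977048 = 0.6951199856
Round to 4 dp: 0.6951

0.6951


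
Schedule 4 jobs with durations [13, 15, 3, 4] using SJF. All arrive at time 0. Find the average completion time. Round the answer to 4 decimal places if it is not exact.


SJF order (ascending): [3, 4, 13, 15]
Completion times:
  Job 1: burst=3, C=3
  Job 2: burst=4, C=7
  Job 3: burst=13, C=20
  Job 4: burst=15, C=35
Average completion = 65/4 = 16.25

16.25


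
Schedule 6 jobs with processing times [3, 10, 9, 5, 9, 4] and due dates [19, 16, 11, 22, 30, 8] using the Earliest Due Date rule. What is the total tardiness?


Sort by due date (EDD order): [(4, 8), (9, 11), (10, 16), (3, 19), (5, 22), (9, 30)]
Compute completion times and tardiness:
  Job 1: p=4, d=8, C=4, tardiness=max(0,4-8)=0
  Job 2: p=9, d=11, C=13, tardiness=max(0,13-11)=2
  Job 3: p=10, d=16, C=23, tardiness=max(0,23-16)=7
  Job 4: p=3, d=19, C=26, tardiness=max(0,26-19)=7
  Job 5: p=5, d=22, C=31, tardiness=max(0,31-22)=9
  Job 6: p=9, d=30, C=40, tardiness=max(0,40-30)=10
Total tardiness = 35

35


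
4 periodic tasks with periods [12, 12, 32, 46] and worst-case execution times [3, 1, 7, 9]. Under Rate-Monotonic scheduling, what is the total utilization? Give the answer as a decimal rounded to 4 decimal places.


Compute individual utilizations (exact fractions):
  Task 1: C/T = 3/12 = 1/4 (approx. 0.25)
  Task 2: C/T = 1/12 (approx. 0.0833)
  Task 3: C/T = 7/32 (approx. 0.2188)
  Task 4: C/T = 9/46 (approx. 0.1957)
Total utilization U = 1/4 + 1/12 + 7/32 + 9/46 = 1651/2208
Rounded to 4 decimal places: U = 0.7477
RM (Liu & Layland) bound for 4 tasks = 0.756828; compare with U = 1651/2208 (approx. 0.747736)
U <= bound, so schedulable by RM sufficient condition.

0.7477


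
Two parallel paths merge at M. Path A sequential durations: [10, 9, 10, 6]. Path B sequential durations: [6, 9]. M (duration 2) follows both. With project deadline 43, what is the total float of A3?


Forward pass: ES(A3) = sum of predecessors on chain A = 19
EF = ES + duration = 19 + 10 = 29
Backward pass: LF(M) = deadline = 43; LS(M) = 43 - 2 = 41
LF(A3) = LS(M) - sum(successors on chain A) = 41 - 6 = 35
LS = LF - duration = 35 - 10 = 25
Total float = LS - ES = 25 - 19 = 6

6


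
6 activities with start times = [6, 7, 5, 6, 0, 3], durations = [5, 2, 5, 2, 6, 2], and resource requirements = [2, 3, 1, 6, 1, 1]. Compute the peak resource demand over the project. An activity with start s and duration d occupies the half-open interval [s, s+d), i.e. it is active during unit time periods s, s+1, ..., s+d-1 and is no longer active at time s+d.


Each activity i is active on [start_i, start_i + duration_i).
Compute total resource usage per time slot:
  t=0: active resources = [1], total = 1
  t=1: active resources = [1], total = 1
  t=2: active resources = [1], total = 1
  t=3: active resources = [1, 1], total = 2
  t=4: active resources = [1, 1], total = 2
  t=5: active resources = [1, 1], total = 2
  t=6: active resources = [2, 1, 6], total = 9
  t=7: active resources = [2, 3, 1, 6], total = 12
  t=8: active resources = [2, 3, 1], total = 6
  t=9: active resources = [2, 1], total = 3
  t=10: active resources = [2], total = 2
Peak resource demand = 12

12


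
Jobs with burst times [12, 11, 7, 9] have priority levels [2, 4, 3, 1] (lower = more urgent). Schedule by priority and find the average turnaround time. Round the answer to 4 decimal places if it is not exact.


Sort by priority (ascending = highest first):
Order: [(1, 9), (2, 12), (3, 7), (4, 11)]
Completion times:
  Priority 1, burst=9, C=9
  Priority 2, burst=12, C=21
  Priority 3, burst=7, C=28
  Priority 4, burst=11, C=39
Average turnaround = 97/4 = 24.25

24.25


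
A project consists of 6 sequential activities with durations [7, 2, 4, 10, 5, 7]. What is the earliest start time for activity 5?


Activity 5 starts after activities 1 through 4 complete.
Predecessor durations: [7, 2, 4, 10]
ES = 7 + 2 + 4 + 10 = 23

23


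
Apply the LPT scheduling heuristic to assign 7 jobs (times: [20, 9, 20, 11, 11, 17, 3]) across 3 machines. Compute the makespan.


Sort jobs in decreasing order (LPT): [20, 20, 17, 11, 11, 9, 3]
Assign each job to the least loaded machine:
  Machine 1: jobs [20, 11], load = 31
  Machine 2: jobs [20, 9], load = 29
  Machine 3: jobs [17, 11, 3], load = 31
Makespan = max load = 31

31


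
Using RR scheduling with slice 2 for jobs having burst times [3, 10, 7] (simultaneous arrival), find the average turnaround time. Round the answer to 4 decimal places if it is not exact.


Time quantum = 2
Execution trace:
  J1 runs 2 units, time = 2
  J2 runs 2 units, time = 4
  J3 runs 2 units, time = 6
  J1 runs 1 units, time = 7
  J2 runs 2 units, time = 9
  J3 runs 2 units, time = 11
  J2 runs 2 units, time = 13
  J3 runs 2 units, time = 15
  J2 runs 2 units, time = 17
  J3 runs 1 units, time = 18
  J2 runs 2 units, time = 20
Finish times: [7, 20, 18]
Average turnaround = 45/3 = 15.0

15.0


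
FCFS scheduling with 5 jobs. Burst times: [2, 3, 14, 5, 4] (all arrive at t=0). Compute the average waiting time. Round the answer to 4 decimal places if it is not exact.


FCFS order (as given): [2, 3, 14, 5, 4]
Waiting times:
  Job 1: wait = 0
  Job 2: wait = 2
  Job 3: wait = 5
  Job 4: wait = 19
  Job 5: wait = 24
Sum of waiting times = 50
Average waiting time = 50/5 = 10.0

10.0


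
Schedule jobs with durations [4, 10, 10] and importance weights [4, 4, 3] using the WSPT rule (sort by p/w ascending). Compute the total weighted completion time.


Compute p/w ratios and sort ascending (WSPT): [(4, 4), (10, 4), (10, 3)]
Compute weighted completion times:
  Job (p=4,w=4): C=4, w*C=4*4=16
  Job (p=10,w=4): C=14, w*C=4*14=56
  Job (p=10,w=3): C=24, w*C=3*24=72
Total weighted completion time = 144

144


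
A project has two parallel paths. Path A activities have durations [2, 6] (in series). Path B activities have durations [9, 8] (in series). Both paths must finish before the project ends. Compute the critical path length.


Path A total = 2 + 6 = 8
Path B total = 9 + 8 = 17
Critical path = longest path = max(8, 17) = 17

17


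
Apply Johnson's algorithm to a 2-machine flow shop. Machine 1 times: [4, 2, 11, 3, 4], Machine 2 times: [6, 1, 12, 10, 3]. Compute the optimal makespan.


Apply Johnson's rule:
  Group 1 (a <= b): [(4, 3, 10), (1, 4, 6), (3, 11, 12)]
  Group 2 (a > b): [(5, 4, 3), (2, 2, 1)]
Optimal job order: [4, 1, 3, 5, 2]
Schedule:
  Job 4: M1 done at 3, M2 done at 13
  Job 1: M1 done at 7, M2 done at 19
  Job 3: M1 done at 18, M2 done at 31
  Job 5: M1 done at 22, M2 done at 34
  Job 2: M1 done at 24, M2 done at 35
Makespan = 35

35


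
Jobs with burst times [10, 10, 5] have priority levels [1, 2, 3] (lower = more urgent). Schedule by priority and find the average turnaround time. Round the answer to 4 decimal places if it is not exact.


Sort by priority (ascending = highest first):
Order: [(1, 10), (2, 10), (3, 5)]
Completion times:
  Priority 1, burst=10, C=10
  Priority 2, burst=10, C=20
  Priority 3, burst=5, C=25
Average turnaround = 55/3 = 18.3333

18.3333


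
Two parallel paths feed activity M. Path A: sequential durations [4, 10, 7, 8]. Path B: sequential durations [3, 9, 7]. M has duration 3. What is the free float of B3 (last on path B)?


ES(B3) = sum of predecessors on chain B = 12
EF(B3) = ES + duration = 12 + 7 = 19
Successor of B3 is M. ES(M) = max(sum(A), sum(B)) = max(29, 19) = 29
Free float = ES(successor) - EF(current) = 29 - 19 = 10

10


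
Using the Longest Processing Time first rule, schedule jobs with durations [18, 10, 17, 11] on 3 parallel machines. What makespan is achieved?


Sort jobs in decreasing order (LPT): [18, 17, 11, 10]
Assign each job to the least loaded machine:
  Machine 1: jobs [18], load = 18
  Machine 2: jobs [17], load = 17
  Machine 3: jobs [11, 10], load = 21
Makespan = max load = 21

21


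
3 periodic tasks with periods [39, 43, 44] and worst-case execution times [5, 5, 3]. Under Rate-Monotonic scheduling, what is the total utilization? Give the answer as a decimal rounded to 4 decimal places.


Compute individual utilizations (exact fractions):
  Task 1: C/T = 5/39 (approx. 0.1282)
  Task 2: C/T = 5/43 (approx. 0.1163)
  Task 3: C/T = 3/44 (approx. 0.0682)
Total utilization U = 5/39 + 5/43 + 3/44 = 23071/73788
Rounded to 4 decimal places: U = 0.3127
RM (Liu & Layland) bound for 3 tasks = 0.779763; compare with U = 23071/73788 (approx. 0.312666)
U <= bound, so schedulable by RM sufficient condition.

0.3127


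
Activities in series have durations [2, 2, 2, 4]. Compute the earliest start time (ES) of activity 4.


Activity 4 starts after activities 1 through 3 complete.
Predecessor durations: [2, 2, 2]
ES = 2 + 2 + 2 = 6

6


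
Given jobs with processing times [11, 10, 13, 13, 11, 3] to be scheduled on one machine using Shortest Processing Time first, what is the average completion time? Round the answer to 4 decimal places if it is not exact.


Sort jobs by processing time (SPT order): [3, 10, 11, 11, 13, 13]
Compute completion times sequentially:
  Job 1: processing = 3, completes at 3
  Job 2: processing = 10, completes at 13
  Job 3: processing = 11, completes at 24
  Job 4: processing = 11, completes at 35
  Job 5: processing = 13, completes at 48
  Job 6: processing = 13, completes at 61
Sum of completion times = 184
Average completion time = 184/6 = 30.6667

30.6667


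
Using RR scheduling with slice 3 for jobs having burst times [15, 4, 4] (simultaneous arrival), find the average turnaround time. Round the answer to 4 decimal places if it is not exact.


Time quantum = 3
Execution trace:
  J1 runs 3 units, time = 3
  J2 runs 3 units, time = 6
  J3 runs 3 units, time = 9
  J1 runs 3 units, time = 12
  J2 runs 1 units, time = 13
  J3 runs 1 units, time = 14
  J1 runs 3 units, time = 17
  J1 runs 3 units, time = 20
  J1 runs 3 units, time = 23
Finish times: [23, 13, 14]
Average turnaround = 50/3 = 16.6667

16.6667


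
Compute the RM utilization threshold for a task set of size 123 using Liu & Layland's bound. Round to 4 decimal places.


Compute 2^(1/123) = 1.0056512513
Subtract 1: 1.0056512513 - 1 = 0.0056512513
Multiply by n: 123 * 0.0056512513 = 0.6951039099
Round to 4 dp: 0.6951

0.6951


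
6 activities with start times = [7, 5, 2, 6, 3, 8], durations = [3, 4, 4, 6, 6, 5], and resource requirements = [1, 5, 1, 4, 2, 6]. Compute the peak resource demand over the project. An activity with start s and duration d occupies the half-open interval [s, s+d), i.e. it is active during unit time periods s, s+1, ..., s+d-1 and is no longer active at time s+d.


Each activity i is active on [start_i, start_i + duration_i).
Compute total resource usage per time slot:
  t=0: active resources = [], total = 0
  t=1: active resources = [], total = 0
  t=2: active resources = [1], total = 1
  t=3: active resources = [1, 2], total = 3
  t=4: active resources = [1, 2], total = 3
  t=5: active resources = [5, 1, 2], total = 8
  t=6: active resources = [5, 4, 2], total = 11
  t=7: active resources = [1, 5, 4, 2], total = 12
  t=8: active resources = [1, 5, 4, 2, 6], total = 18
  t=9: active resources = [1, 4, 6], total = 11
  t=10: active resources = [4, 6], total = 10
  t=11: active resources = [4, 6], total = 10
  t=12: active resources = [6], total = 6
Peak resource demand = 18

18


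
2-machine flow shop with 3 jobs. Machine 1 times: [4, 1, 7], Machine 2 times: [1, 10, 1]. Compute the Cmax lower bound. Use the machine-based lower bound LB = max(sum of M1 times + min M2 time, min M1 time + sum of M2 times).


LB1 = sum(M1 times) + min(M2 times) = 12 + 1 = 13
LB2 = min(M1 times) + sum(M2 times) = 1 + 12 = 13
Lower bound = max(LB1, LB2) = max(13, 13) = 13

13


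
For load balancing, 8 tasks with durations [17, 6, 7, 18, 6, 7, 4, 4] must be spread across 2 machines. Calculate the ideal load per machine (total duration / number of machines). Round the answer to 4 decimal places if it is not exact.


Total processing time = 17 + 6 + 7 + 18 + 6 + 7 + 4 + 4 = 69
Number of machines = 2
Ideal balanced load = 69 / 2 = 34.5

34.5


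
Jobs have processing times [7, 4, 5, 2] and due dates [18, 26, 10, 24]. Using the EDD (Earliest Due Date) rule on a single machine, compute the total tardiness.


Sort by due date (EDD order): [(5, 10), (7, 18), (2, 24), (4, 26)]
Compute completion times and tardiness:
  Job 1: p=5, d=10, C=5, tardiness=max(0,5-10)=0
  Job 2: p=7, d=18, C=12, tardiness=max(0,12-18)=0
  Job 3: p=2, d=24, C=14, tardiness=max(0,14-24)=0
  Job 4: p=4, d=26, C=18, tardiness=max(0,18-26)=0
Total tardiness = 0

0


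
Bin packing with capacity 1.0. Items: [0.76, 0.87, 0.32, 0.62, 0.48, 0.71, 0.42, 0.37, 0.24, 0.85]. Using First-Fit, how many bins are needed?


Place items sequentially using First-Fit:
  Item 0.76 -> new Bin 1
  Item 0.87 -> new Bin 2
  Item 0.32 -> new Bin 3
  Item 0.62 -> Bin 3 (now 0.94)
  Item 0.48 -> new Bin 4
  Item 0.71 -> new Bin 5
  Item 0.42 -> Bin 4 (now 0.9)
  Item 0.37 -> new Bin 6
  Item 0.24 -> Bin 1 (now 1.0)
  Item 0.85 -> new Bin 7
Total bins used = 7

7


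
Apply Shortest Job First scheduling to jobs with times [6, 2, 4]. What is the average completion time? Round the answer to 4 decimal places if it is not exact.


SJF order (ascending): [2, 4, 6]
Completion times:
  Job 1: burst=2, C=2
  Job 2: burst=4, C=6
  Job 3: burst=6, C=12
Average completion = 20/3 = 6.6667

6.6667


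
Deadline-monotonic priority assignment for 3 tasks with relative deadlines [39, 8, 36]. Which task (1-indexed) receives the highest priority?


Sort tasks by relative deadline (ascending):
  Task 2: deadline = 8
  Task 3: deadline = 36
  Task 1: deadline = 39
Priority order (highest first): [2, 3, 1]
Highest priority task = 2

2


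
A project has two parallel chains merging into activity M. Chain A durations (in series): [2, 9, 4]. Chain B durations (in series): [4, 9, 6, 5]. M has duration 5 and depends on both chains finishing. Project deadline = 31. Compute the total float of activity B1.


Forward pass: ES(B1) = sum of predecessors on chain B = 0
EF = ES + duration = 0 + 4 = 4
Backward pass: LF(M) = deadline = 31; LS(M) = 31 - 5 = 26
LF(B1) = LS(M) - sum(successors on chain B) = 26 - 20 = 6
LS = LF - duration = 6 - 4 = 2
Total float = LS - ES = 2 - 0 = 2

2


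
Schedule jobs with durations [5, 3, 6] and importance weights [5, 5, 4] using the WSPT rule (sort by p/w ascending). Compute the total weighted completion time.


Compute p/w ratios and sort ascending (WSPT): [(3, 5), (5, 5), (6, 4)]
Compute weighted completion times:
  Job (p=3,w=5): C=3, w*C=5*3=15
  Job (p=5,w=5): C=8, w*C=5*8=40
  Job (p=6,w=4): C=14, w*C=4*14=56
Total weighted completion time = 111

111


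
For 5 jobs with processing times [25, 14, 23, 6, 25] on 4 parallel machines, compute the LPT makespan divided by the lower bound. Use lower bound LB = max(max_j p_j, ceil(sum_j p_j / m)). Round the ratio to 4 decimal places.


LPT order: [25, 25, 23, 14, 6]
Machine loads after assignment: [25, 25, 23, 20]
LPT makespan = 25
Lower bound = max(max_job, ceil(total/4)) = max(25, 24) = 25
Ratio = 25 / 25 = 1.0

1.0


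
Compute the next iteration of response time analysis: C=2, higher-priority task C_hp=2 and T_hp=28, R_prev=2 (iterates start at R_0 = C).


R_next = C + ceil(R_prev / T_hp) * C_hp
ceil(2 / 28) = ceil(0.0714) = 1
Interference = 1 * 2 = 2
R_next = 2 + 2 = 4

4


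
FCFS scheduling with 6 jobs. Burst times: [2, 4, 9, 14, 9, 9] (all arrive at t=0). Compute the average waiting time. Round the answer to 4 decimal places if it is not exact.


FCFS order (as given): [2, 4, 9, 14, 9, 9]
Waiting times:
  Job 1: wait = 0
  Job 2: wait = 2
  Job 3: wait = 6
  Job 4: wait = 15
  Job 5: wait = 29
  Job 6: wait = 38
Sum of waiting times = 90
Average waiting time = 90/6 = 15.0

15.0


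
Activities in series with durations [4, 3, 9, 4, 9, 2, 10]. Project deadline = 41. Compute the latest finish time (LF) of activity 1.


LF(activity 1) = deadline - sum of successor durations
Successors: activities 2 through 7 with durations [3, 9, 4, 9, 2, 10]
Sum of successor durations = 37
LF = 41 - 37 = 4

4


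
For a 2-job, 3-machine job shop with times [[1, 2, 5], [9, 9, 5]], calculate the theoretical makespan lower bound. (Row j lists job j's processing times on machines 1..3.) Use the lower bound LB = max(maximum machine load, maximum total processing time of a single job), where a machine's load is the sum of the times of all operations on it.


Machine loads:
  Machine 1: 1 + 9 = 10
  Machine 2: 2 + 9 = 11
  Machine 3: 5 + 5 = 10
Max machine load = 11
Job totals:
  Job 1: 8
  Job 2: 23
Max job total = 23
Lower bound = max(11, 23) = 23

23


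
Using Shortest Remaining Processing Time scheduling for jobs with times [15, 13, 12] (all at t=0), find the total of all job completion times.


Since all jobs arrive at t=0, SRPT equals SPT ordering.
SPT order: [12, 13, 15]
Completion times:
  Job 1: p=12, C=12
  Job 2: p=13, C=25
  Job 3: p=15, C=40
Total completion time = 12 + 25 + 40 = 77

77


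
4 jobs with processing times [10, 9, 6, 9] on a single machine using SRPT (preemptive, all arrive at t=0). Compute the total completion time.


Since all jobs arrive at t=0, SRPT equals SPT ordering.
SPT order: [6, 9, 9, 10]
Completion times:
  Job 1: p=6, C=6
  Job 2: p=9, C=15
  Job 3: p=9, C=24
  Job 4: p=10, C=34
Total completion time = 6 + 15 + 24 + 34 = 79

79


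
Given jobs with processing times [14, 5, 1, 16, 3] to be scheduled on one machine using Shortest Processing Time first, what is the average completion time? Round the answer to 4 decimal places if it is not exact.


Sort jobs by processing time (SPT order): [1, 3, 5, 14, 16]
Compute completion times sequentially:
  Job 1: processing = 1, completes at 1
  Job 2: processing = 3, completes at 4
  Job 3: processing = 5, completes at 9
  Job 4: processing = 14, completes at 23
  Job 5: processing = 16, completes at 39
Sum of completion times = 76
Average completion time = 76/5 = 15.2

15.2


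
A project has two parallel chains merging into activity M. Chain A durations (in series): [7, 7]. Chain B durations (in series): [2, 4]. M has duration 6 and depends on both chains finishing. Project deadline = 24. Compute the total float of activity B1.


Forward pass: ES(B1) = sum of predecessors on chain B = 0
EF = ES + duration = 0 + 2 = 2
Backward pass: LF(M) = deadline = 24; LS(M) = 24 - 6 = 18
LF(B1) = LS(M) - sum(successors on chain B) = 18 - 4 = 14
LS = LF - duration = 14 - 2 = 12
Total float = LS - ES = 12 - 0 = 12

12


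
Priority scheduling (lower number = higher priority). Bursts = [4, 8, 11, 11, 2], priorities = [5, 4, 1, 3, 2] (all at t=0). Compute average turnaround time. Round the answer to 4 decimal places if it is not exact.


Sort by priority (ascending = highest first):
Order: [(1, 11), (2, 2), (3, 11), (4, 8), (5, 4)]
Completion times:
  Priority 1, burst=11, C=11
  Priority 2, burst=2, C=13
  Priority 3, burst=11, C=24
  Priority 4, burst=8, C=32
  Priority 5, burst=4, C=36
Average turnaround = 116/5 = 23.2

23.2


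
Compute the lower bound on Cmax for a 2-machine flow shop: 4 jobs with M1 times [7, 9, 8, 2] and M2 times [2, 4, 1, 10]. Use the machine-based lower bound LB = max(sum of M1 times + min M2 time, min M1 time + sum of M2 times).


LB1 = sum(M1 times) + min(M2 times) = 26 + 1 = 27
LB2 = min(M1 times) + sum(M2 times) = 2 + 17 = 19
Lower bound = max(LB1, LB2) = max(27, 19) = 27

27


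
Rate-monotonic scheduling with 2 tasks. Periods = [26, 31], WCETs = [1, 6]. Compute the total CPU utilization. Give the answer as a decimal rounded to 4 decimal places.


Compute individual utilizations (exact fractions):
  Task 1: C/T = 1/26 (approx. 0.0385)
  Task 2: C/T = 6/31 (approx. 0.1935)
Total utilization U = 1/26 + 6/31 = 187/806
Rounded to 4 decimal places: U = 0.2320
RM (Liu & Layland) bound for 2 tasks = 0.828427; compare with U = 187/806 (approx. 0.232010)
U <= bound, so schedulable by RM sufficient condition.

0.2320


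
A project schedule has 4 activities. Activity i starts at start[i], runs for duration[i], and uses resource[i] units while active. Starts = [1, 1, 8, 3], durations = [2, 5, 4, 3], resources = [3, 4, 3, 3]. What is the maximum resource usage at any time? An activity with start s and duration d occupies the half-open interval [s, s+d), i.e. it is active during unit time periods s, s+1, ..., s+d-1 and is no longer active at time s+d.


Each activity i is active on [start_i, start_i + duration_i).
Compute total resource usage per time slot:
  t=0: active resources = [], total = 0
  t=1: active resources = [3, 4], total = 7
  t=2: active resources = [3, 4], total = 7
  t=3: active resources = [4, 3], total = 7
  t=4: active resources = [4, 3], total = 7
  t=5: active resources = [4, 3], total = 7
  t=6: active resources = [], total = 0
  t=7: active resources = [], total = 0
  t=8: active resources = [3], total = 3
  t=9: active resources = [3], total = 3
  t=10: active resources = [3], total = 3
  t=11: active resources = [3], total = 3
Peak resource demand = 7

7


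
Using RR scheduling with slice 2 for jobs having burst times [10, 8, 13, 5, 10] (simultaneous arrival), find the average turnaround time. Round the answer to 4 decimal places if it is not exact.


Time quantum = 2
Execution trace:
  J1 runs 2 units, time = 2
  J2 runs 2 units, time = 4
  J3 runs 2 units, time = 6
  J4 runs 2 units, time = 8
  J5 runs 2 units, time = 10
  J1 runs 2 units, time = 12
  J2 runs 2 units, time = 14
  J3 runs 2 units, time = 16
  J4 runs 2 units, time = 18
  J5 runs 2 units, time = 20
  J1 runs 2 units, time = 22
  J2 runs 2 units, time = 24
  J3 runs 2 units, time = 26
  J4 runs 1 units, time = 27
  J5 runs 2 units, time = 29
  J1 runs 2 units, time = 31
  J2 runs 2 units, time = 33
  J3 runs 2 units, time = 35
  J5 runs 2 units, time = 37
  J1 runs 2 units, time = 39
  J3 runs 2 units, time = 41
  J5 runs 2 units, time = 43
  J3 runs 2 units, time = 45
  J3 runs 1 units, time = 46
Finish times: [39, 33, 46, 27, 43]
Average turnaround = 188/5 = 37.6

37.6


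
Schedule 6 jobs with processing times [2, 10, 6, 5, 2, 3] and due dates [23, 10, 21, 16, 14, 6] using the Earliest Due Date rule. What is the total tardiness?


Sort by due date (EDD order): [(3, 6), (10, 10), (2, 14), (5, 16), (6, 21), (2, 23)]
Compute completion times and tardiness:
  Job 1: p=3, d=6, C=3, tardiness=max(0,3-6)=0
  Job 2: p=10, d=10, C=13, tardiness=max(0,13-10)=3
  Job 3: p=2, d=14, C=15, tardiness=max(0,15-14)=1
  Job 4: p=5, d=16, C=20, tardiness=max(0,20-16)=4
  Job 5: p=6, d=21, C=26, tardiness=max(0,26-21)=5
  Job 6: p=2, d=23, C=28, tardiness=max(0,28-23)=5
Total tardiness = 18

18


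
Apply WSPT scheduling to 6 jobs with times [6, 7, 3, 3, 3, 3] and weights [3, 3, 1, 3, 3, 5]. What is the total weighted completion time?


Compute p/w ratios and sort ascending (WSPT): [(3, 5), (3, 3), (3, 3), (6, 3), (7, 3), (3, 1)]
Compute weighted completion times:
  Job (p=3,w=5): C=3, w*C=5*3=15
  Job (p=3,w=3): C=6, w*C=3*6=18
  Job (p=3,w=3): C=9, w*C=3*9=27
  Job (p=6,w=3): C=15, w*C=3*15=45
  Job (p=7,w=3): C=22, w*C=3*22=66
  Job (p=3,w=1): C=25, w*C=1*25=25
Total weighted completion time = 196

196


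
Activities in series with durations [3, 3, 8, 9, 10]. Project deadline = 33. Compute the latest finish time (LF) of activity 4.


LF(activity 4) = deadline - sum of successor durations
Successors: activities 5 through 5 with durations [10]
Sum of successor durations = 10
LF = 33 - 10 = 23

23


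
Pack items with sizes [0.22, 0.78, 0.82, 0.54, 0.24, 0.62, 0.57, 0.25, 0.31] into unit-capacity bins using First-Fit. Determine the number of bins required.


Place items sequentially using First-Fit:
  Item 0.22 -> new Bin 1
  Item 0.78 -> Bin 1 (now 1.0)
  Item 0.82 -> new Bin 2
  Item 0.54 -> new Bin 3
  Item 0.24 -> Bin 3 (now 0.78)
  Item 0.62 -> new Bin 4
  Item 0.57 -> new Bin 5
  Item 0.25 -> Bin 4 (now 0.87)
  Item 0.31 -> Bin 5 (now 0.88)
Total bins used = 5

5


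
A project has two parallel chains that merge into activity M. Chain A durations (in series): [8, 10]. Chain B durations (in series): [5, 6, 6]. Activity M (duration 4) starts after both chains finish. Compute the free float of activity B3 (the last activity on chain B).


ES(B3) = sum of predecessors on chain B = 11
EF(B3) = ES + duration = 11 + 6 = 17
Successor of B3 is M. ES(M) = max(sum(A), sum(B)) = max(18, 17) = 18
Free float = ES(successor) - EF(current) = 18 - 17 = 1

1


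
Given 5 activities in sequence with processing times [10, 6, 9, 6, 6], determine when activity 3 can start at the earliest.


Activity 3 starts after activities 1 through 2 complete.
Predecessor durations: [10, 6]
ES = 10 + 6 = 16

16


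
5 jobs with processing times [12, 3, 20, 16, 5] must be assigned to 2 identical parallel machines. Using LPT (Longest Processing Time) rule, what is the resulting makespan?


Sort jobs in decreasing order (LPT): [20, 16, 12, 5, 3]
Assign each job to the least loaded machine:
  Machine 1: jobs [20, 5, 3], load = 28
  Machine 2: jobs [16, 12], load = 28
Makespan = max load = 28

28


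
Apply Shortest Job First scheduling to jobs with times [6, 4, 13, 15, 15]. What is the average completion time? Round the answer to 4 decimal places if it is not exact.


SJF order (ascending): [4, 6, 13, 15, 15]
Completion times:
  Job 1: burst=4, C=4
  Job 2: burst=6, C=10
  Job 3: burst=13, C=23
  Job 4: burst=15, C=38
  Job 5: burst=15, C=53
Average completion = 128/5 = 25.6

25.6


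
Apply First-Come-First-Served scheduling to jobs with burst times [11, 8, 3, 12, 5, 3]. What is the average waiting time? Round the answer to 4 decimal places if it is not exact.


FCFS order (as given): [11, 8, 3, 12, 5, 3]
Waiting times:
  Job 1: wait = 0
  Job 2: wait = 11
  Job 3: wait = 19
  Job 4: wait = 22
  Job 5: wait = 34
  Job 6: wait = 39
Sum of waiting times = 125
Average waiting time = 125/6 = 20.8333

20.8333


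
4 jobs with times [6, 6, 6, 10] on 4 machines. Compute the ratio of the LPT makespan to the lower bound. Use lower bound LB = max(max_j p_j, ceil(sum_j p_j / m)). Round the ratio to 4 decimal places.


LPT order: [10, 6, 6, 6]
Machine loads after assignment: [10, 6, 6, 6]
LPT makespan = 10
Lower bound = max(max_job, ceil(total/4)) = max(10, 7) = 10
Ratio = 10 / 10 = 1.0

1.0


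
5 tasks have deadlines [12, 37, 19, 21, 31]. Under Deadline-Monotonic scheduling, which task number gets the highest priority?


Sort tasks by relative deadline (ascending):
  Task 1: deadline = 12
  Task 3: deadline = 19
  Task 4: deadline = 21
  Task 5: deadline = 31
  Task 2: deadline = 37
Priority order (highest first): [1, 3, 4, 5, 2]
Highest priority task = 1

1


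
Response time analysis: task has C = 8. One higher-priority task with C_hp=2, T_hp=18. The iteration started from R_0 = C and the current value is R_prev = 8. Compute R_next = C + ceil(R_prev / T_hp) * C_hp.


R_next = C + ceil(R_prev / T_hp) * C_hp
ceil(8 / 18) = ceil(0.4444) = 1
Interference = 1 * 2 = 2
R_next = 8 + 2 = 10

10


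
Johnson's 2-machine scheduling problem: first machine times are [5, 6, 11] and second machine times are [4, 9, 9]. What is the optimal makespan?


Apply Johnson's rule:
  Group 1 (a <= b): [(2, 6, 9)]
  Group 2 (a > b): [(3, 11, 9), (1, 5, 4)]
Optimal job order: [2, 3, 1]
Schedule:
  Job 2: M1 done at 6, M2 done at 15
  Job 3: M1 done at 17, M2 done at 26
  Job 1: M1 done at 22, M2 done at 30
Makespan = 30

30


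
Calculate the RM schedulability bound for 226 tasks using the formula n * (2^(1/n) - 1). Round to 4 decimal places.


Compute 2^(1/226) = 1.0030717310
Subtract 1: 1.0030717310 - 1 = 0.0030717310
Multiply by n: 226 * 0.0030717310 = 0.6942112060
Round to 4 dp: 0.6942

0.6942


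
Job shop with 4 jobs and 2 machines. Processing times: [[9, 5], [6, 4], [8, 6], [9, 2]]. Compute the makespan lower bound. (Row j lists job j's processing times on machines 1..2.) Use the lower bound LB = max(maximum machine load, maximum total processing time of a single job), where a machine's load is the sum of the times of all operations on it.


Machine loads:
  Machine 1: 9 + 6 + 8 + 9 = 32
  Machine 2: 5 + 4 + 6 + 2 = 17
Max machine load = 32
Job totals:
  Job 1: 14
  Job 2: 10
  Job 3: 14
  Job 4: 11
Max job total = 14
Lower bound = max(32, 14) = 32

32


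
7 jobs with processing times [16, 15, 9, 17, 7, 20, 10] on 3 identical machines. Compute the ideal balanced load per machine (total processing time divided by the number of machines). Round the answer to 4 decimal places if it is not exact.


Total processing time = 16 + 15 + 9 + 17 + 7 + 20 + 10 = 94
Number of machines = 3
Ideal balanced load = 94 / 3 = 31.3333

31.3333


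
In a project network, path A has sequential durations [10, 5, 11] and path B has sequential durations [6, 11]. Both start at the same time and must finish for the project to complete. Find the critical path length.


Path A total = 10 + 5 + 11 = 26
Path B total = 6 + 11 = 17
Critical path = longest path = max(26, 17) = 26

26


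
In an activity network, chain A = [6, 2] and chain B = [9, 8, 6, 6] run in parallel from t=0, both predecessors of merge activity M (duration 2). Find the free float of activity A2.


ES(A2) = sum of predecessors on chain A = 6
EF(A2) = ES + duration = 6 + 2 = 8
Successor of A2 is M. ES(M) = max(sum(A), sum(B)) = max(8, 29) = 29
Free float = ES(successor) - EF(current) = 29 - 8 = 21

21
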